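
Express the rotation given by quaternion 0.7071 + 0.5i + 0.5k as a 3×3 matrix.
[[0.5, -0.7071, 0.5], [0.7071, 0, -0.7071], [0.5, 0.7071, 0.5]]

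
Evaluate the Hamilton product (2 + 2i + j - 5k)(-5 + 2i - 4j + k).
-5 - 25i - 25j + 17k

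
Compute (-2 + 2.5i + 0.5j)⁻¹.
-0.1905 - 0.2381i - 0.0476j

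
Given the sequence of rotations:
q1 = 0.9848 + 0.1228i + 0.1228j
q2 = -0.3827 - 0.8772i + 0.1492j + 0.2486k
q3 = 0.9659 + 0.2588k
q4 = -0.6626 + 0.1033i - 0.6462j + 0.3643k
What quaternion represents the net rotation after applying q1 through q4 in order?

q2 · q1 = -0.2875 - 0.9414i + 0.1305j + 0.1188k
q3 · q2 · q1 = -0.3084 - 0.9431i - 0.1176j + 0.0403k
q4 · q3 · q2 · q1 = 0.2111 + 0.6098i - 0.0705j - 0.7606k
0.2111 + 0.6098i - 0.0705j - 0.7606k


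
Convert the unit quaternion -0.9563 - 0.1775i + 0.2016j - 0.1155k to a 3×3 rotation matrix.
[[0.892, -0.2925, -0.3446], [0.1493, 0.9103, -0.3861], [0.4266, 0.2929, 0.8557]]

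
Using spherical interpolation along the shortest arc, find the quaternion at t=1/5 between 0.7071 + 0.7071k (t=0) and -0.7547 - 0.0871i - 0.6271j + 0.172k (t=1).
0.8042 + 0.0217i + 0.1564j + 0.5731k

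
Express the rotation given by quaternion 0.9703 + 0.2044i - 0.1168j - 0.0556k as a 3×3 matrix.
[[0.9665, 0.0601, -0.2494], [-0.1556, 0.9103, -0.3837], [0.2039, 0.4096, 0.8892]]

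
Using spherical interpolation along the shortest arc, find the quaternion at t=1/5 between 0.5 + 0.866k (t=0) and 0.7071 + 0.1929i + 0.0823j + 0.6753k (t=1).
0.5473 + 0.0394i + 0.0168j + 0.8358k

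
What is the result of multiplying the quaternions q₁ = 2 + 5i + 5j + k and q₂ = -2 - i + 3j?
-14 - 15i - 5j + 18k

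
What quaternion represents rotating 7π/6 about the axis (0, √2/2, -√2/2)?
-0.2588 + 0.683j - 0.683k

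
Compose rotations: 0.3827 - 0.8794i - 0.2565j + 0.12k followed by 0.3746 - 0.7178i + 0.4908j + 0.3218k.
-0.4006 - 0.4627i - 0.1051j + 0.7838k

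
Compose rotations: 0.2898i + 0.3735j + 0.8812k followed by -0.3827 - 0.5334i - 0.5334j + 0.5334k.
-0.1162 - 0.7802i + 0.4817j - 0.3819k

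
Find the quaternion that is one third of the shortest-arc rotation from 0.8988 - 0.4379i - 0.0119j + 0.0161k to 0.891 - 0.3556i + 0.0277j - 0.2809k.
0.906 - 0.4149i + 0.0014j - 0.0842k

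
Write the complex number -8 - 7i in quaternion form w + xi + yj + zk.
-8 - 7i + 0j + 0k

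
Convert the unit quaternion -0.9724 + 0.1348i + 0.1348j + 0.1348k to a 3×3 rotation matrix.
[[0.9273, 0.2985, -0.2258], [-0.2258, 0.9273, 0.2985], [0.2985, -0.2258, 0.9273]]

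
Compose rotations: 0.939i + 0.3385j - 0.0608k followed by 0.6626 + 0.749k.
0.0455 + 0.3686i + 0.9276j - 0.0403k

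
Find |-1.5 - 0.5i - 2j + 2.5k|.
3.571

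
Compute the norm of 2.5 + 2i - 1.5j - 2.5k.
4.33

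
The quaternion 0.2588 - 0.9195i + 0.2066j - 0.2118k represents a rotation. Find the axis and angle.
axis = (-0.9519, 0.2139, -0.2193), θ = 5π/6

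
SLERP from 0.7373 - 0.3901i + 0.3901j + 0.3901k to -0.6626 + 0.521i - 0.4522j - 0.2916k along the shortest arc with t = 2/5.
0.7105 - 0.4444i + 0.4168j + 0.3522k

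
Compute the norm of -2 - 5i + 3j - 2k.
√42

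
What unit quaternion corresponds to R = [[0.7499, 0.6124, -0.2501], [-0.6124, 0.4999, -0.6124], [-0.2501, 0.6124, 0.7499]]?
0.866 + 0.3536i - 0.3536k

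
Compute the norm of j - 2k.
√5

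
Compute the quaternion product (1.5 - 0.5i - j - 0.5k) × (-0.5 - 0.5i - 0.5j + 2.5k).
-0.25 - 3.25i + 1.25j + 3.75k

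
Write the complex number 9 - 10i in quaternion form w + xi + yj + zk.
9 - 10i + 0j + 0k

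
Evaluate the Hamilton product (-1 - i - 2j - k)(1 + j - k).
2i - 4j - k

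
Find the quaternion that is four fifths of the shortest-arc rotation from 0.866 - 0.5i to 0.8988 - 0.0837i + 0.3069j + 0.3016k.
0.9195 - 0.1747i + 0.2512j + 0.2468k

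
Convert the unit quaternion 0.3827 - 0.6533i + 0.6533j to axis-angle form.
axis = (-√2/2, √2/2, 0), θ = 3π/4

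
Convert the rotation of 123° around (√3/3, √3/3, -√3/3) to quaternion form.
0.4772 + 0.5074i + 0.5074j - 0.5074k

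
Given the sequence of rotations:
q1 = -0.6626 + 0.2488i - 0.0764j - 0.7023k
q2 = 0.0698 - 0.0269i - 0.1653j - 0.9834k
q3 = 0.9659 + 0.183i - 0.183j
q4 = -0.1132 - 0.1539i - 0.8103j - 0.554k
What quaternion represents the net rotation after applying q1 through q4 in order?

q2 · q1 = -0.7428 + 0.0761i - 0.1594j + 0.6458k
q3 · q2 · q1 = -0.7606 - 0.1806i - 0.1362j + 0.6085k
q4 · q3 · q2 · q1 = 0.2851 - 0.431i + 0.8254j + 0.2271k
0.2851 - 0.431i + 0.8254j + 0.2271k


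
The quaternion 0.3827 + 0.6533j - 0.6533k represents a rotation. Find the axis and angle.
axis = (0, √2/2, -√2/2), θ = 3π/4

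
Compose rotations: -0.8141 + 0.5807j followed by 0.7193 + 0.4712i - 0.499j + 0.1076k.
-0.2958 - 0.4461i + 0.8239j + 0.186k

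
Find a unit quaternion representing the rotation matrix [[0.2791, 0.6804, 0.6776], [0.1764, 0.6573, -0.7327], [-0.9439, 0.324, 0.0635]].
0.7071 + 0.3736i + 0.5733j - 0.1782k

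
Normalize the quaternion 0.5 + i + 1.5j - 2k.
0.1826 + 0.3651i + 0.5477j - 0.7303k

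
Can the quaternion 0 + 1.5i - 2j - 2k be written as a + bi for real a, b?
No. The quaternion 1.5i - 2j - 2k has j-coefficient y = -2 and k-coefficient z = -2, not both zero, so it does not lie in the complex subalgebra spanned by 1 and i.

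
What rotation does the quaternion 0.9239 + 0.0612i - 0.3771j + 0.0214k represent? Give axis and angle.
axis = (0.1599, -0.9855, 0.0559), θ = π/4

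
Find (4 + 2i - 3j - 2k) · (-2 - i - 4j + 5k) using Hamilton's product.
-8 - 31i - 18j + 13k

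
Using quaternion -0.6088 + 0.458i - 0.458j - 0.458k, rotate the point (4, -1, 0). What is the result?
(1.621, 0.392, -3.771)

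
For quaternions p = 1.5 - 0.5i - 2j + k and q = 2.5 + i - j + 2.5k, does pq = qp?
No: pq = -0.25 - 3.75i - 4.25j + 8.75k ≠ -0.25 + 4.25i - 8.75j + 3.75k = qp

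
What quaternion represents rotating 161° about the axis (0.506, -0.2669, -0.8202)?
0.165 + 0.4991i - 0.2632j - 0.809k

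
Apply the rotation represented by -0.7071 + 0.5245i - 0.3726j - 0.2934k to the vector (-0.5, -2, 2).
(1.775, 1.353, 1.808)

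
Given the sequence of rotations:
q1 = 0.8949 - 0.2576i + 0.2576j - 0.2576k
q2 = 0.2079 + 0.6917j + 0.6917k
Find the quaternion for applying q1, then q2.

q2 · q1 = 0.186 - 0.4099i + 0.4944j + 0.7436k
0.186 - 0.4099i + 0.4944j + 0.7436k


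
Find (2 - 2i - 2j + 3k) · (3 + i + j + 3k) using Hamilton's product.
1 - 13i + 5j + 15k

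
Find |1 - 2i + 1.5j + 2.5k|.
3.674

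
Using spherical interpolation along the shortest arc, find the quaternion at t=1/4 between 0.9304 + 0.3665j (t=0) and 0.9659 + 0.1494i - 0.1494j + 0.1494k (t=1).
0.9686 + 0.0393i + 0.2422j + 0.0393k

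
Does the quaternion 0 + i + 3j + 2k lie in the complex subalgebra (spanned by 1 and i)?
No. The quaternion i + 3j + 2k has j-coefficient y = 3 and k-coefficient z = 2, not both zero, so it does not lie in the complex subalgebra spanned by 1 and i.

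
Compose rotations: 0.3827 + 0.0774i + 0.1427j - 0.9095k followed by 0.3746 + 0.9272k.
0.9866 - 0.1033i + 0.1252j + 0.0141k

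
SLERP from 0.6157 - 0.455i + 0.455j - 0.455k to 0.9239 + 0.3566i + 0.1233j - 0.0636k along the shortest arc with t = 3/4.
0.9403 + 0.1552i + 0.2373j - 0.1885k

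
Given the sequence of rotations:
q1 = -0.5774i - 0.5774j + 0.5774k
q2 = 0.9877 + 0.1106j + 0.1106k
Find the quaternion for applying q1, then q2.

q2 · q1 = -0.4426i - 0.6342j + 0.6342k
-0.4426i - 0.6342j + 0.6342k


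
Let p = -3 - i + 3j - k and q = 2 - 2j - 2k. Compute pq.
-2 - 10i + 10j + 6k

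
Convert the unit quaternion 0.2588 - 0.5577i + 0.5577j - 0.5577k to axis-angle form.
axis = (-√3/3, √3/3, -√3/3), θ = 5π/6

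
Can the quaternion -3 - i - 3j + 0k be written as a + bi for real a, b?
No. The quaternion -3 - i - 3j has j-coefficient y = -3 and k-coefficient z = 0, not both zero, so it does not lie in the complex subalgebra spanned by 1 and i.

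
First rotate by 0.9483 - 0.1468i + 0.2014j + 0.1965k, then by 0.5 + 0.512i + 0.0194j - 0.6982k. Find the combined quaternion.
0.6826 + 0.5566i + 0.121j - 0.4579k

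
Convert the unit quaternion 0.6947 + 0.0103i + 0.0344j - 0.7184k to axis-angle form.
axis = (0.0143, 0.0478, -0.9988), θ = 92°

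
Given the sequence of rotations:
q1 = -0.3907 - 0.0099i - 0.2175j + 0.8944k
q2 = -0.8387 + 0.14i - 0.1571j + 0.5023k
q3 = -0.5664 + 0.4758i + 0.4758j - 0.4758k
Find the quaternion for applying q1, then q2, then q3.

q2 · q1 = -0.1544 - 0.0777i + 0.1136j - 0.9784k
q3 · q2 · q1 = -0.3952 - 0.4409i + 0.3647j + 0.7186k
-0.3952 - 0.4409i + 0.3647j + 0.7186k


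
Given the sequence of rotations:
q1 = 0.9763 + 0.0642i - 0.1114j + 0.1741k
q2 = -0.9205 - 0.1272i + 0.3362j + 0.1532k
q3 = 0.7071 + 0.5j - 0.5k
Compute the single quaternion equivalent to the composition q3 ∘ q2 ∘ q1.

q2 · q1 = -0.8797 - 0.1077i + 0.4628j - 0.0181k
q3 · q2 · q1 = -0.8625 + 0.1462i - 0.0588j + 0.4809k
-0.8625 + 0.1462i - 0.0588j + 0.4809k


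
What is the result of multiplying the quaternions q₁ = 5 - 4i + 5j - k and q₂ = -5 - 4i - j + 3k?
-33 + 14i - 14j + 44k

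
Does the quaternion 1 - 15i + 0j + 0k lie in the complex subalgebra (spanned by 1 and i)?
Yes. The quaternion 1 - 15i has j- and k-coefficients y = z = 0, so it lies in the complex subalgebra spanned by 1 and i.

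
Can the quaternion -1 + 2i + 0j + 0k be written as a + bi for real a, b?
Yes. The quaternion -1 + 2i has j- and k-coefficients y = z = 0, so it lies in the complex subalgebra spanned by 1 and i.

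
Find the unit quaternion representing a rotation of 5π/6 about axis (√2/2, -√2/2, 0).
0.2588 + 0.683i - 0.683j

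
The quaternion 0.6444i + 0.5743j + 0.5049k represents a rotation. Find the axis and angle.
axis = (0.6444, 0.5743, 0.5049), θ = π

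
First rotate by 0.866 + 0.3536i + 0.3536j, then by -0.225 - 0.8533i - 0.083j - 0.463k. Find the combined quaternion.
0.1362 - 0.6548i - 0.3152j - 0.6733k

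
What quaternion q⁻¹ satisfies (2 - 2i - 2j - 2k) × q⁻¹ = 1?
0.125 + 0.125i + 0.125j + 0.125k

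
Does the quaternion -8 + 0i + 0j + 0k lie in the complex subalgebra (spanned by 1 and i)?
Yes. The quaternion -8 has j- and k-coefficients y = z = 0, so it lies in the complex subalgebra spanned by 1 and i.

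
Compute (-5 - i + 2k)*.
-5 + i - 2k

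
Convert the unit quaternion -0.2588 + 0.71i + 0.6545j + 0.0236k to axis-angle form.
axis = (0.735, 0.6776, 0.0244), θ = 7π/6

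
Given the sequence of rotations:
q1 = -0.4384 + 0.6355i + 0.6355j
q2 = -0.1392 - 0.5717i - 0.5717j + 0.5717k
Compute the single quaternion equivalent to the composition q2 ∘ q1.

q2 · q1 = 0.7877 - 0.2011i + 0.5255j - 0.2506k
0.7877 - 0.2011i + 0.5255j - 0.2506k


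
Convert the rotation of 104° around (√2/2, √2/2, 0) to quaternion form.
0.6157 + 0.5572i + 0.5572j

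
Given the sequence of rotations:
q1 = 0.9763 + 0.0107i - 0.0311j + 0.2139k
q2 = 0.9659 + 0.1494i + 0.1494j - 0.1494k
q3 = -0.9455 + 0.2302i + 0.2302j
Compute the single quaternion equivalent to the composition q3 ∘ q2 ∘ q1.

q2 · q1 = 0.978 + 0.1835i + 0.0823j + 0.0545k
q3 · q2 · q1 = -0.9859 + 0.0642i + 0.1348j - 0.0748k
-0.9859 + 0.0642i + 0.1348j - 0.0748k


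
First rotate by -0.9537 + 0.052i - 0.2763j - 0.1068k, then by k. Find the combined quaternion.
0.1068 + 0.2763i + 0.052j - 0.9537k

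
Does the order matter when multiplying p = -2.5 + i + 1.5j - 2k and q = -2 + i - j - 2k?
Yes: pq = 1.5 - 9.5i - 0.5j + 6.5k ≠ 1.5 + 0.5i - 0.5j + 11.5k = qp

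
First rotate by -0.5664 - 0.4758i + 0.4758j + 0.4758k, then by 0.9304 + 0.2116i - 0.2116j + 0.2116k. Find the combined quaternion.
-0.4263 - 0.7639i + 0.3612j + 0.3228k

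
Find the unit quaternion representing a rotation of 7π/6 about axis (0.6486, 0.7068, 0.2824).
-0.2588 + 0.6265i + 0.6827j + 0.2728k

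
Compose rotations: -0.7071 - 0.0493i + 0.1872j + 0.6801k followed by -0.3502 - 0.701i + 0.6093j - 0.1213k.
0.1815 + 0.95i - 0.0137j - 0.2536k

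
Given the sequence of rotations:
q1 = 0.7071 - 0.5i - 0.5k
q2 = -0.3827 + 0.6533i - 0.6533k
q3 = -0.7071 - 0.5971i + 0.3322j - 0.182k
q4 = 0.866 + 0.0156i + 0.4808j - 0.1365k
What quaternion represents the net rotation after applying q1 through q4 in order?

q2 · q1 = -0.2706 + 0.6533i + 0.6533j - 0.2706k
q3 · q2 · q1 = 0.3152 - 0.2714i - 0.8323j - 0.3665k
q4 · q3 · q2 · q1 = 0.6273 - 0.5199i - 0.5265j - 0.2429k
0.6273 - 0.5199i - 0.5265j - 0.2429k


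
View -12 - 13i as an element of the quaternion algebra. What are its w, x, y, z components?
-12 - 13i + 0j + 0k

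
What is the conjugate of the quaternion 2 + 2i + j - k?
2 - 2i - j + k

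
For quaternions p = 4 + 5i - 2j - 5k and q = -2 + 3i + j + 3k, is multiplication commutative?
No: pq = -6 + i - 22j + 33k ≠ -6 + 3i + 38j + 11k = qp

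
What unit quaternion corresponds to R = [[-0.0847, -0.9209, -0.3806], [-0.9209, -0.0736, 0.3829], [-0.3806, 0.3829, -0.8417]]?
-0.6765i + 0.6806j + 0.2813k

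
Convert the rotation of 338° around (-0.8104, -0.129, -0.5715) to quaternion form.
-0.9816 - 0.1546i - 0.0246j - 0.109k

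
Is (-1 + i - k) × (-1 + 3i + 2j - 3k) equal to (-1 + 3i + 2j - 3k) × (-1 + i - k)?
No: pq = -5 - 2i - 2j + 6k ≠ -5 - 6i - 2j + 2k = qp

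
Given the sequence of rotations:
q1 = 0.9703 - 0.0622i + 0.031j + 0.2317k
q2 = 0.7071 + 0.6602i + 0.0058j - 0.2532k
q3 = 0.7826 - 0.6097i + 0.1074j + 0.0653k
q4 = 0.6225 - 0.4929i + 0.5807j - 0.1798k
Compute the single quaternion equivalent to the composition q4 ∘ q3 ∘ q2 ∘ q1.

q2 · q1 = 0.7857 + 0.6058i - 0.1097j - 0.061k
q3 · q2 · q1 = 1 - 0.0043i + 0.0009j + 0.0054k
q4 · q3 · q2 · q1 = 0.6208 - 0.4923i + 0.5847j - 0.1744k
0.6208 - 0.4923i + 0.5847j - 0.1744k


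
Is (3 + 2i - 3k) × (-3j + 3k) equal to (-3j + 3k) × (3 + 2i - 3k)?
No: pq = 9 - 9i - 15j + 3k ≠ 9 + 9i - 3j + 15k = qp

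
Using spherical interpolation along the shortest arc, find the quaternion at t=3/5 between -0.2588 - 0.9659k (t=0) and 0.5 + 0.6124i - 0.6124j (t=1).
-0.5259 - 0.4699i + 0.4699j - 0.5309k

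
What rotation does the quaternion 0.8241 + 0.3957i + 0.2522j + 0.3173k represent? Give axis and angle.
axis = (0.6986, 0.4452, 0.5602), θ = 69°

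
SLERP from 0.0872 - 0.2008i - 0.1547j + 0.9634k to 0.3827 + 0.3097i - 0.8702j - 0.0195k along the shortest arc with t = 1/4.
0.2178 - 0.0681i - 0.4559j + 0.8603k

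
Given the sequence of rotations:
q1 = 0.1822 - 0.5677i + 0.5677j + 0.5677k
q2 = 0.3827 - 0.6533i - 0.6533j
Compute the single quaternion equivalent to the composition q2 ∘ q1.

q2 · q1 = 0.0697 - 0.7072i + 0.4691j - 0.5245k
0.0697 - 0.7072i + 0.4691j - 0.5245k


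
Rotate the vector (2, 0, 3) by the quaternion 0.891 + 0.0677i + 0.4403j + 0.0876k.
(3.583, 0.301, 0.264)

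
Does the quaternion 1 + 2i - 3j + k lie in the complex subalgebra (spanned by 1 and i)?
No. The quaternion 1 + 2i - 3j + k has j-coefficient y = -3 and k-coefficient z = 1, not both zero, so it does not lie in the complex subalgebra spanned by 1 and i.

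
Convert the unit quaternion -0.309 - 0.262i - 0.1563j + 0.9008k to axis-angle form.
axis = (-0.2755, -0.1643, 0.9472), θ = 216°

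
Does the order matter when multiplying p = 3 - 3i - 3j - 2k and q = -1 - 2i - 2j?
Yes: pq = -15 - 7i + j + 2k ≠ -15 + i - 7j + 2k = qp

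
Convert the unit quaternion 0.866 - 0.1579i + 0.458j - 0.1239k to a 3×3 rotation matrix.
[[0.5498, 0.07, 0.8324], [-0.3592, 0.9194, 0.16], [-0.7541, -0.387, 0.5306]]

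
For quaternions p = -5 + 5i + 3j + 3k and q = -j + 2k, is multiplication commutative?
No: pq = -3 + 9i - 5j - 15k ≠ -3 - 9i + 15j - 5k = qp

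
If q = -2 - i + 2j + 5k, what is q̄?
-2 + i - 2j - 5k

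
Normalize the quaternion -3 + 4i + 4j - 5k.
-0.3693 + 0.4924i + 0.4924j - 0.6155k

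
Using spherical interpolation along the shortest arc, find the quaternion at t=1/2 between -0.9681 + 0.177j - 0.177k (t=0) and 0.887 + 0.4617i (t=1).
-0.9622 - 0.2395i + 0.0918j - 0.0918k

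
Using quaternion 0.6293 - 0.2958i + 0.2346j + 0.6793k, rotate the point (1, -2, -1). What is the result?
(2.061, 0.221, -1.305)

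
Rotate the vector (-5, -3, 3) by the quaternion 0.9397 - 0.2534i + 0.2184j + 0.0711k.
(-2.616, -1.177, 5.897)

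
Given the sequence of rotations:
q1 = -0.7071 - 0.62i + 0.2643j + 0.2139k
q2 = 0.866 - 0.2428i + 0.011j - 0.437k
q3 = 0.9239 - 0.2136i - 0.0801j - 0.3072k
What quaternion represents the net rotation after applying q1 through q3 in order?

q2 · q1 = -0.6723 - 0.2474i + 0.544j + 0.4369k
q3 · q2 · q1 = -0.4962 + 0.0472i + 0.7258j + 0.4742k
-0.4962 + 0.0472i + 0.7258j + 0.4742k


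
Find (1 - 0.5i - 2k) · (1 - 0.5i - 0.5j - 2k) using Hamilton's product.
-3.25 - 2i - 0.5j - 3.75k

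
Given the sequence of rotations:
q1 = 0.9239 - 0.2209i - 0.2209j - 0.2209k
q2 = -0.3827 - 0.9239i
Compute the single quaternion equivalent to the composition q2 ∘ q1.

q2 · q1 = -0.5577 - 0.7691i - 0.1196j + 0.2886k
-0.5577 - 0.7691i - 0.1196j + 0.2886k


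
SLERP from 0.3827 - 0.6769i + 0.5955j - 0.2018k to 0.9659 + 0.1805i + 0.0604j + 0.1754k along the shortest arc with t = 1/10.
0.4977 - 0.6237i + 0.5785j - 0.1694k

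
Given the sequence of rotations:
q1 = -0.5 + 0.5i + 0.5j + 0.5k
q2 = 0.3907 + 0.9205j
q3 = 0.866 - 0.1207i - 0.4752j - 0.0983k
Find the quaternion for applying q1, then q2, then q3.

q2 · q1 = -0.6556 + 0.6556i - 0.2649j - 0.2649k
q3 · q2 · q1 = -0.6405 + 0.7467i - 0.0143j + 0.1786k
-0.6405 + 0.7467i - 0.0143j + 0.1786k


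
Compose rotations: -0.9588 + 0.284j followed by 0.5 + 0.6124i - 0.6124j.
-0.3055 - 0.5872i + 0.7292j + 0.1739k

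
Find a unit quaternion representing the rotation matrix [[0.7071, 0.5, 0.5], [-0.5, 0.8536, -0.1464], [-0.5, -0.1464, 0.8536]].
0.9239 + 0.2706j - 0.2706k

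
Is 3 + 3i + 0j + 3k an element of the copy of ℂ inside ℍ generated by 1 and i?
No. The quaternion 3 + 3i + 3k has j-coefficient y = 0 and k-coefficient z = 3, not both zero, so it does not lie in the complex subalgebra spanned by 1 and i.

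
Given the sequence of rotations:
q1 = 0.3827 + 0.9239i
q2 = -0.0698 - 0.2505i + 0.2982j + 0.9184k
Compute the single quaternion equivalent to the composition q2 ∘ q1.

q2 · q1 = 0.2047 - 0.1604i + 0.9626j + 0.076k
0.2047 - 0.1604i + 0.9626j + 0.076k


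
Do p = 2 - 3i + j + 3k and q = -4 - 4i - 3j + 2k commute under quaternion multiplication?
No: pq = -23 + 15i - 16j + 5k ≠ -23 - 7i - 4j - 21k = qp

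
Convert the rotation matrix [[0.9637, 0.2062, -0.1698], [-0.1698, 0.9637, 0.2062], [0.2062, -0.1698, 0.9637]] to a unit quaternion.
0.9863 - 0.0953i - 0.0953j - 0.0953k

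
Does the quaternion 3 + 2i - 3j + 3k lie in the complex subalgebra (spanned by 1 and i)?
No. The quaternion 3 + 2i - 3j + 3k has j-coefficient y = -3 and k-coefficient z = 3, not both zero, so it does not lie in the complex subalgebra spanned by 1 and i.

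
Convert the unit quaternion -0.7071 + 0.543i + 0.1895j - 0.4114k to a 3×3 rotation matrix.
[[0.5897, -0.376, -0.7148], [0.7876, 0.0718, 0.612], [-0.1788, -0.9238, 0.3385]]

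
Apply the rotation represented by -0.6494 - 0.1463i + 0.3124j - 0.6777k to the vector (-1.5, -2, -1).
(2.321, -0.647, -1.201)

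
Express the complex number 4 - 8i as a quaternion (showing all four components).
4 - 8i + 0j + 0k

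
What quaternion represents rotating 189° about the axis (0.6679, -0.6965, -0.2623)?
-0.0785 + 0.6658i - 0.6944j - 0.2615k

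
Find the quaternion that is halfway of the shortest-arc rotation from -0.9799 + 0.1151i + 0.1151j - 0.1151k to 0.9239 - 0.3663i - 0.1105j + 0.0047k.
-0.9614 + 0.2431i + 0.1139j - 0.0605k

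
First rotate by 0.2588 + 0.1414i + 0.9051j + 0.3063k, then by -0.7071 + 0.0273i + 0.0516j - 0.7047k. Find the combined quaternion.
-0.0177 + 0.5607i - 0.7346j - 0.3815k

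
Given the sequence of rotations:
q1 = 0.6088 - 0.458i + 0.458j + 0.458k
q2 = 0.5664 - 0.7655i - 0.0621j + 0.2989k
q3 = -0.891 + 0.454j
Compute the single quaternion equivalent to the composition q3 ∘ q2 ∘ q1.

q2 · q1 = -0.1142 - 0.8908i + 0.4353j + 0.0623k
q3 · q2 · q1 = -0.0959 + 0.822i - 0.4397j + 0.3489k
-0.0959 + 0.822i - 0.4397j + 0.3489k


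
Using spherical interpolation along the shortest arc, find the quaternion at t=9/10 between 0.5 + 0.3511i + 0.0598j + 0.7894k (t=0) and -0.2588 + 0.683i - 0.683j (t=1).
-0.1782 + 0.7208i - 0.6592j + 0.1183k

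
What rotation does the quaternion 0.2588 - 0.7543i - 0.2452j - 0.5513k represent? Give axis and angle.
axis = (-0.7809, -0.2538, -0.5707), θ = 5π/6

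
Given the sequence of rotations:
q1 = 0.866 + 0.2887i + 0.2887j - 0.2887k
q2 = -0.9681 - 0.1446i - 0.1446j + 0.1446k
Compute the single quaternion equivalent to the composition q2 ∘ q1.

q2 · q1 = -0.7131 - 0.4047i - 0.4047j + 0.4047k
-0.7131 - 0.4047i - 0.4047j + 0.4047k


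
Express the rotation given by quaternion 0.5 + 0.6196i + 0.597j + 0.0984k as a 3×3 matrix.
[[0.2678, 0.6414, 0.7189], [0.8382, 0.2128, -0.5021], [-0.4751, 0.7371, -0.4806]]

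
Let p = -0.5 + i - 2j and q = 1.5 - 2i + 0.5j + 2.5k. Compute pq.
2.25 - 2.5i - 5.75j - 4.75k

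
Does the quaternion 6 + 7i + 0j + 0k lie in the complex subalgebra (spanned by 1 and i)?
Yes. The quaternion 6 + 7i has j- and k-coefficients y = z = 0, so it lies in the complex subalgebra spanned by 1 and i.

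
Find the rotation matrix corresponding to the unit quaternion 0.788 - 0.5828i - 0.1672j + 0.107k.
[[0.9212, 0.0263, -0.3882], [0.3635, 0.2978, 0.8827], [0.1388, -0.9543, 0.2648]]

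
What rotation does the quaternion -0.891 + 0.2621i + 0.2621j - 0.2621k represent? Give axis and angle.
axis = (√3/3, √3/3, -√3/3), θ = 306°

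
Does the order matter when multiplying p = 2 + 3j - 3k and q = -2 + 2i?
Yes: pq = -4 + 4i - 12j ≠ -4 + 4i + 12k = qp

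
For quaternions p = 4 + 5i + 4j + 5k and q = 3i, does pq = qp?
No: pq = -15 + 12i + 15j - 12k ≠ -15 + 12i - 15j + 12k = qp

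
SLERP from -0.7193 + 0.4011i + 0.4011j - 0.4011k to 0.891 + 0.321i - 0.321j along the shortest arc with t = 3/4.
-0.9117 - 0.1418i + 0.3686j - 0.1134k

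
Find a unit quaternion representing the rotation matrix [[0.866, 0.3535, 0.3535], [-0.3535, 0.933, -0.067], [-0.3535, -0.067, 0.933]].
0.9659 + 0.183j - 0.183k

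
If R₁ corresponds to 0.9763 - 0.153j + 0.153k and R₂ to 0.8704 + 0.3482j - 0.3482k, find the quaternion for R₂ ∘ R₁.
0.9563 + 0.2068j - 0.2068k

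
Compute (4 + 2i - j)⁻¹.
0.1905 - 0.0952i + 0.0476j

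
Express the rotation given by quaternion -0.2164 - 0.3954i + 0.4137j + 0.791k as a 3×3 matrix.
[[-0.5937, 0.0152, -0.8046], [-0.6695, -0.564, 0.4833], [-0.4465, 0.8256, 0.345]]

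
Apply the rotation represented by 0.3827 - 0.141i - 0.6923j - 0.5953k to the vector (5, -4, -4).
(-4.492, -6.037, 0.617)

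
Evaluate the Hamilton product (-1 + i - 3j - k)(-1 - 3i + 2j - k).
9 + 7i + 5j - 5k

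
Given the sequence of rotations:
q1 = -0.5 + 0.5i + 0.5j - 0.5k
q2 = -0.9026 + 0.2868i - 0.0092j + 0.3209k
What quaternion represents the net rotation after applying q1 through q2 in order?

q2 · q1 = 0.4729 - 0.7506i - 0.1429j + 0.4389k
0.4729 - 0.7506i - 0.1429j + 0.4389k


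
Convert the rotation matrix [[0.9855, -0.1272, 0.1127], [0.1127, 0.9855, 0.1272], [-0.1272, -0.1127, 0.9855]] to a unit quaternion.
0.9945 - 0.0603i + 0.0603j + 0.0603k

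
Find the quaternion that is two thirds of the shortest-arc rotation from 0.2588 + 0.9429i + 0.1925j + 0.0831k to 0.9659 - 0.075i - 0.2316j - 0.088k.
0.9196 + 0.3778i - 0.1018j - 0.034k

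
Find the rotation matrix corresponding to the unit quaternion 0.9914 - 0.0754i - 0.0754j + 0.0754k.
[[0.9773, -0.1381, -0.1609], [0.1609, 0.9773, 0.1381], [0.1381, -0.1609, 0.9773]]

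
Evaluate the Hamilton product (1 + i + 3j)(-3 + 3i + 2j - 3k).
-12 - 9i - 4j - 10k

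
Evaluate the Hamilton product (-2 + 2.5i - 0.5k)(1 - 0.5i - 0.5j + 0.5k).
-0.5 + 3.25i - 2.75k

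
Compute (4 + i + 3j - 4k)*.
4 - i - 3j + 4k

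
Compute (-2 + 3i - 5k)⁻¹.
-0.0526 - 0.0789i + 0.1316k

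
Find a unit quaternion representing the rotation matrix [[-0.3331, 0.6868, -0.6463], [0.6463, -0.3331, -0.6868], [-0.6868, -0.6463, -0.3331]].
-0.0175 - 0.5773i - 0.5773j + 0.5773k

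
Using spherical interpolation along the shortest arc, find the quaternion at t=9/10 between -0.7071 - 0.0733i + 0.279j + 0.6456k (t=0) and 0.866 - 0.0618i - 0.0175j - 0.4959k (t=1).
-0.8551 + 0.0484i + 0.0444j + 0.5143k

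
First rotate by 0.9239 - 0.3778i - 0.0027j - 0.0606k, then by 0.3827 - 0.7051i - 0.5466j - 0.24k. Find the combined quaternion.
0.0712 - 0.7635i - 0.4581j - 0.4495k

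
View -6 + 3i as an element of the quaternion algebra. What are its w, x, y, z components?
-6 + 3i + 0j + 0k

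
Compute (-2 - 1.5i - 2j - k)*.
-2 + 1.5i + 2j + k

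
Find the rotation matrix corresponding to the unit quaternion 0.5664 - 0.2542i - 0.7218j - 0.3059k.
[[-0.2291, 0.7135, -0.6621], [0.0204, 0.6836, 0.7296], [0.9732, 0.1536, -0.1712]]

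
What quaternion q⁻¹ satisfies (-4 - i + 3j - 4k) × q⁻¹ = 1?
-0.0952 + 0.0238i - 0.0714j + 0.0952k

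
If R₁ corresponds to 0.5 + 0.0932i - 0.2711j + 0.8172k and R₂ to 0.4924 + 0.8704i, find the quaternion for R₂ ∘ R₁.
0.1651 + 0.4811i - 0.8448j + 0.1664k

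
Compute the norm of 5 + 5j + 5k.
√75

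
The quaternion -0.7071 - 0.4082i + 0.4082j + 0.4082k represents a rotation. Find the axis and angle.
axis = (-√3/3, √3/3, √3/3), θ = 3π/2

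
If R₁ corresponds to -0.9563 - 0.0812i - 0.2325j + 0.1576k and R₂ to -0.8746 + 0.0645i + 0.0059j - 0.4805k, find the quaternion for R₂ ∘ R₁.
0.9187 - 0.1015i + 0.2266j + 0.3071k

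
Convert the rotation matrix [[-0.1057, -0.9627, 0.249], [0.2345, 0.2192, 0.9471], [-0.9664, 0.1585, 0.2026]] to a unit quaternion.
0.5736 - 0.3437i + 0.5297j + 0.5218k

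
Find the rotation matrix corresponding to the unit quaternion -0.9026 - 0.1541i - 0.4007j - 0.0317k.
[[0.6769, 0.0663, 0.7331], [0.1807, 0.9505, -0.2528], [-0.7136, 0.3036, 0.6314]]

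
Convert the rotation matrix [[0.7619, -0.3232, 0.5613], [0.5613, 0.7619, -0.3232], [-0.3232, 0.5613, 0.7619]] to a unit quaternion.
0.9063 + 0.244i + 0.244j + 0.244k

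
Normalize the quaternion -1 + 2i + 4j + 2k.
-0.2 + 0.4i + 0.8j + 0.4k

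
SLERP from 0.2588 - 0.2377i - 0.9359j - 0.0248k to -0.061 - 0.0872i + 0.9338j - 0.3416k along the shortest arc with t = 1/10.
0.2415 - 0.2068i - 0.948j + 0.0133k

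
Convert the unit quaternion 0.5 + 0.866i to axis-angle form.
axis = (1, 0, 0), θ = 2π/3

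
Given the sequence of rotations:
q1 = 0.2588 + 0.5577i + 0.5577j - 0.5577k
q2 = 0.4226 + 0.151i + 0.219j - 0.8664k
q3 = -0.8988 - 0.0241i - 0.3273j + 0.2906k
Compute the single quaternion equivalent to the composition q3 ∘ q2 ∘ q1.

q2 · q1 = -0.5802 + 0.6358i - 0.1066j - 0.4978k
q3 · q2 · q1 = 0.6466 - 0.3636i + 0.4585j + 0.4895k
0.6466 - 0.3636i + 0.4585j + 0.4895k


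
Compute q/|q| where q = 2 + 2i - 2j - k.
0.5547 + 0.5547i - 0.5547j - 0.2774k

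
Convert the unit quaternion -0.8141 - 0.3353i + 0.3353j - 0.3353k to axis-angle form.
axis = (-√3/3, √3/3, -√3/3), θ = 289°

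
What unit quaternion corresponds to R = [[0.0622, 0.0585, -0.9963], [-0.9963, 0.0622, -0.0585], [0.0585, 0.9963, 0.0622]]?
0.5447 + 0.4842i - 0.4842j - 0.4842k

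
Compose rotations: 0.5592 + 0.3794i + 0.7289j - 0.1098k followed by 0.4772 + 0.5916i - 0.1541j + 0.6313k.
0.224 + 0.0686i + 0.5661j + 0.7903k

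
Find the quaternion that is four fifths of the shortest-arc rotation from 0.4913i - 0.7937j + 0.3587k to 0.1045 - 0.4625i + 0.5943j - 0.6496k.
-0.0843 + 0.4736i - 0.6417j + 0.5974k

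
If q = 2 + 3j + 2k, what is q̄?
2 - 3j - 2k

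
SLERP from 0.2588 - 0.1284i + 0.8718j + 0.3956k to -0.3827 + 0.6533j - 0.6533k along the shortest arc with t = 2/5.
-0.0097 - 0.0955i + 0.9941j - 0.0509k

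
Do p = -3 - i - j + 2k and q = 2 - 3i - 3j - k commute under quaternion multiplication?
No: pq = -10 + 14i + 7k ≠ -10 + 14j + 7k = qp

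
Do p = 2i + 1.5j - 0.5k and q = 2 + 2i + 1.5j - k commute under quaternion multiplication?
No: pq = -6.75 + 3.25i + 4j - k ≠ -6.75 + 4.75i + 2j - k = qp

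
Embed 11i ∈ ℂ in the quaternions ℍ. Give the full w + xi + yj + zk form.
0 + 11i + 0j + 0k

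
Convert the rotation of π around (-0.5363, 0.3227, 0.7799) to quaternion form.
-0.5363i + 0.3227j + 0.7799k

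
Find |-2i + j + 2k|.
3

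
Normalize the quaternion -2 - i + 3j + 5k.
-0.3203 - 0.1601i + 0.4804j + 0.8006k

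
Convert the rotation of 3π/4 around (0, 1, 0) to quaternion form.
0.3827 + 0.9239j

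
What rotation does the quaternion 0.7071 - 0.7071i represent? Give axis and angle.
axis = (-1, 0, 0), θ = π/2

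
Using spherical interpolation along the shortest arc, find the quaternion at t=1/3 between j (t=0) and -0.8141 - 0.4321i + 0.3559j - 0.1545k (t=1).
-0.3411 - 0.181i + 0.9202j - 0.0647k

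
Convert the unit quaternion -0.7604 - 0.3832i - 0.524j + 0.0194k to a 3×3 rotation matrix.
[[0.4501, 0.4311, 0.782], [0.3721, 0.7056, -0.6031], [-0.8118, 0.5624, 0.1572]]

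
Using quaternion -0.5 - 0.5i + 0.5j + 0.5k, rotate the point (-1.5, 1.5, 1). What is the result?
(-1, 1.5, 1.5)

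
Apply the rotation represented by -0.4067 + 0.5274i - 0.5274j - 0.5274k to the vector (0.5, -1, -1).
(1.056, -0.936, -0.507)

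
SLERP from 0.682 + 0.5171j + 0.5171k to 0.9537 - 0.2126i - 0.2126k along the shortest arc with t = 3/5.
0.9555 - 0.1427i + 0.2393j + 0.0966k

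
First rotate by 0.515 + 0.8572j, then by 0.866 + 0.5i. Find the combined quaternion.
0.446 + 0.2575i + 0.7423j + 0.4286k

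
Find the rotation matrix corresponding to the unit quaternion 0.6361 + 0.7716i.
[[1, 0, 0], [0, -0.1907, -0.9816], [0, 0.9816, -0.1907]]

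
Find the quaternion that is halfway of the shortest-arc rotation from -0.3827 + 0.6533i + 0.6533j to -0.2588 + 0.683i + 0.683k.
-0.3649 + 0.7601i + 0.3716j + 0.3885k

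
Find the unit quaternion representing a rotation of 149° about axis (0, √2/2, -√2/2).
0.2672 + 0.6814j - 0.6814k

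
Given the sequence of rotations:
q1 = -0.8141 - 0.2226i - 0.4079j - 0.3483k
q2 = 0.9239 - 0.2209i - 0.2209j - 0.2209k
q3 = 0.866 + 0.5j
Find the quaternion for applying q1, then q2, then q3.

q2 · q1 = -0.9684 - 0.039i - 0.2248j - 0.101k
q3 · q2 · q1 = -0.7262 - 0.0843i - 0.6789j - 0.068k
-0.7262 - 0.0843i - 0.6789j - 0.068k


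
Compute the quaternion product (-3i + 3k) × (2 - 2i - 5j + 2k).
-12 + 9i + 21k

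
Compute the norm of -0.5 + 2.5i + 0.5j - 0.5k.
√7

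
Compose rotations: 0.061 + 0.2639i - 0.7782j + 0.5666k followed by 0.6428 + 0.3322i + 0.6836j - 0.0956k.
0.5377 + 0.5028i - 0.672j - 0.0805k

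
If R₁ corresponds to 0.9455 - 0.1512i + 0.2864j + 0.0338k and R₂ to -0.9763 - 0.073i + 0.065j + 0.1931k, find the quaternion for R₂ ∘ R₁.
-0.9593 + 0.0255i - 0.2449j + 0.1385k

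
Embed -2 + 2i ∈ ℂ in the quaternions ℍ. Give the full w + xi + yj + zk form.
-2 + 2i + 0j + 0k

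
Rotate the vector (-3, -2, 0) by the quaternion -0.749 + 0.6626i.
(-3, -0.244, 1.985)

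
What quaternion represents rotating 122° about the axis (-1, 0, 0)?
0.4848 - 0.8746i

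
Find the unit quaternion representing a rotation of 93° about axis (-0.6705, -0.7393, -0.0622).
0.6884 - 0.4864i - 0.5363j - 0.0451k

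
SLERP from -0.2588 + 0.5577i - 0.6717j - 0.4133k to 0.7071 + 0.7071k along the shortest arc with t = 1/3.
-0.4753 + 0.4165i - 0.5017j - 0.5907k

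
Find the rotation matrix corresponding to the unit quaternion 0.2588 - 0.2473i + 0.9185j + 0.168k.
[[-0.7437, -0.5412, 0.3923], [-0.3673, 0.8212, 0.4366], [-0.5585, 0.1806, -0.8096]]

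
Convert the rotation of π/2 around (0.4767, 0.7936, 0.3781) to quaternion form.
0.7071 + 0.3371i + 0.5612j + 0.2674k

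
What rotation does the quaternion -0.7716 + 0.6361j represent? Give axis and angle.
axis = (0, 1, 0), θ = 281°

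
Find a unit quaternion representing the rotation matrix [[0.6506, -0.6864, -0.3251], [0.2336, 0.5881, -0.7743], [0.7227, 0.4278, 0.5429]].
0.8339 + 0.3604i - 0.3141j + 0.2758k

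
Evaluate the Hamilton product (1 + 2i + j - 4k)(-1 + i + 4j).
-7 + 15i - j + 11k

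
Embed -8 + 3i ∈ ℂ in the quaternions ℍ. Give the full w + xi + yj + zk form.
-8 + 3i + 0j + 0k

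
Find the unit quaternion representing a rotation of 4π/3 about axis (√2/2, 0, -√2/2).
-0.5 + 0.6124i - 0.6124k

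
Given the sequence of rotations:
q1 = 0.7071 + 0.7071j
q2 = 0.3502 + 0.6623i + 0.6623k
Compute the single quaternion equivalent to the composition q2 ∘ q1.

q2 · q1 = 0.2476 + 0.2476j + 0.9366k
0.2476 + 0.2476j + 0.9366k


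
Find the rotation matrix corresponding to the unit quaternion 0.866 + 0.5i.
[[1, 0, 0], [0, 0.5, -0.866], [0, 0.866, 0.5]]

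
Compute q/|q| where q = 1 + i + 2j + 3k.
0.2582 + 0.2582i + 0.5164j + 0.7746k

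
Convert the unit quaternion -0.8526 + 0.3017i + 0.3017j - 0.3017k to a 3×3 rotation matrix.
[[0.6359, -0.3324, -0.6965], [0.6965, 0.6359, 0.3324], [0.3324, -0.6965, 0.6359]]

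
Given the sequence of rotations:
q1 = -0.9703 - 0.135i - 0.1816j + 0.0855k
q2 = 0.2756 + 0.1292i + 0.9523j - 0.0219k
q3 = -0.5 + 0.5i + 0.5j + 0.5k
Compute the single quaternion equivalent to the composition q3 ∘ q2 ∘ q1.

q2 · q1 = -0.0752 - 0.0851i - 0.9822j + 0.1499k
q3 · q2 · q1 = 0.4963 + 0.571i + 0.336j - 0.5611k
0.4963 + 0.571i + 0.336j - 0.5611k


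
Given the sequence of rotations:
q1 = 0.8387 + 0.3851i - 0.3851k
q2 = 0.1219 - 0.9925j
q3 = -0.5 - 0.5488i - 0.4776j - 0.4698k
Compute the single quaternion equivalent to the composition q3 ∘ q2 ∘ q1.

q2 · q1 = 0.1022 + 0.4292i - 0.8324j + 0.3353k
q3 · q2 · q1 = -0.0556 - 0.8219i + 0.3498j + 0.4461k
-0.0556 - 0.8219i + 0.3498j + 0.4461k


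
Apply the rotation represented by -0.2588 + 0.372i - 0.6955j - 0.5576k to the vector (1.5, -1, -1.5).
(0.004, -1.897, -1.379)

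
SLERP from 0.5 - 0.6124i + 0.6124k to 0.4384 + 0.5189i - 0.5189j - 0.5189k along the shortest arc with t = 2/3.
-0.1283 - 0.6437i + 0.3936j + 0.6437k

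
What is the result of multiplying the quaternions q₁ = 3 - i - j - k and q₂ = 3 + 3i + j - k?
12 + 8i - 4j - 4k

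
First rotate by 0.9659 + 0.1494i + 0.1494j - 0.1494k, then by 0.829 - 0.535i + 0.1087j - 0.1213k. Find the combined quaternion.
0.8463 - 0.391i + 0.1308j - 0.3372k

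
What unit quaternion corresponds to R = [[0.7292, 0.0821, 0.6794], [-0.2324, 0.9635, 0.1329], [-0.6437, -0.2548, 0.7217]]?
0.9239 - 0.1049i + 0.358j - 0.0851k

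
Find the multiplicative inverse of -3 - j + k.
-0.2727 + 0.0909j - 0.0909k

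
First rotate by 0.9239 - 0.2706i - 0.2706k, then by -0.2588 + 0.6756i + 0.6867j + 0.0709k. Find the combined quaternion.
-0.0371 + 0.5084i + 0.7981j + 0.3214k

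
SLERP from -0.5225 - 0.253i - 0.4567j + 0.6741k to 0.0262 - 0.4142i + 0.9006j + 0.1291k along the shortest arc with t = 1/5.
-0.478 - 0.1156i - 0.656j + 0.5725k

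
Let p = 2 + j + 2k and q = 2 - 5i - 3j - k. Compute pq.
9 - 5i - 14j + 7k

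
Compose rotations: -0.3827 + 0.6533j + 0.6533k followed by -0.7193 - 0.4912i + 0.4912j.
-0.0456 + 0.5089i - 0.337j - 0.7908k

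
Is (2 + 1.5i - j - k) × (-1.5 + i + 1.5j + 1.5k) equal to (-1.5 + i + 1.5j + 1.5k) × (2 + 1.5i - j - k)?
No: pq = -1.5 - 0.25i + 1.25j + 7.75k ≠ -1.5 - 0.25i + 7.75j + 1.25k = qp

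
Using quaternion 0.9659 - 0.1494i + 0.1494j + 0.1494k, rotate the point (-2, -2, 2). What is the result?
(-0.667, -1.643, 2.976)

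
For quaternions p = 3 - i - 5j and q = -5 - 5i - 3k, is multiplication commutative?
No: pq = -20 + 5i + 22j - 34k ≠ -20 - 25i + 28j + 16k = qp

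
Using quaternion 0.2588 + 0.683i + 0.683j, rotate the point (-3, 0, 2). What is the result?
(0.506, -3.506, -0.671)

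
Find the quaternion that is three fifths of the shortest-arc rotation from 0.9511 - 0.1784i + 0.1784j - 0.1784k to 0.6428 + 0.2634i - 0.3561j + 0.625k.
0.917 + 0.0973i - 0.1624j + 0.351k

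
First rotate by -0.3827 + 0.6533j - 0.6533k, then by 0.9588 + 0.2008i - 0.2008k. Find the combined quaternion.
-0.4981 + 0.0543i + 0.7576j - 0.4184k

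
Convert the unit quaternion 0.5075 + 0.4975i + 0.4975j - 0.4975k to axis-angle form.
axis = (√3/3, √3/3, -√3/3), θ = 119°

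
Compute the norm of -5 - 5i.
√50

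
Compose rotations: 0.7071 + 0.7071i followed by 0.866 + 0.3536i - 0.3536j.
0.3623 + 0.8624i - 0.25j + 0.25k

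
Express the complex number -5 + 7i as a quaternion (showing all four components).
-5 + 7i + 0j + 0k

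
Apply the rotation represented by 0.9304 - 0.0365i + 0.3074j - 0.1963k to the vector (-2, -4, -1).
(-3.426, -2.853, 1.061)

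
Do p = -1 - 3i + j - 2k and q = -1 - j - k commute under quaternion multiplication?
No: pq = -3j + 6k ≠ 6i + 3j = qp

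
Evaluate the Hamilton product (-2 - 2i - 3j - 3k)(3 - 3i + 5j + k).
6 + 12i - 8j - 30k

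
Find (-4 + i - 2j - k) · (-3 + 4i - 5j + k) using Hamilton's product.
-1 - 26i + 21j + 2k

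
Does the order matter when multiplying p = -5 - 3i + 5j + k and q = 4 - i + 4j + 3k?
Yes: pq = -46 + 4i + 8j - 18k ≠ -46 - 18i - 8j - 4k = qp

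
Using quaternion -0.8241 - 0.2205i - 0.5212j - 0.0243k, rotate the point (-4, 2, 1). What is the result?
(-0.573, 0.385, 4.53)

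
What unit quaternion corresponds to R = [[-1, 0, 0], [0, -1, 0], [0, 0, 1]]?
k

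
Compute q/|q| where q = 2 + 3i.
0.5547 + 0.8321i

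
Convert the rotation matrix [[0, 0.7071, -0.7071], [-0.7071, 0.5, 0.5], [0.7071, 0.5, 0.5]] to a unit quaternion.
0.7071 - 0.5j - 0.5k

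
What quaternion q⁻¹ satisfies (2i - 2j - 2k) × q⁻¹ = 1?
-0.1667i + 0.1667j + 0.1667k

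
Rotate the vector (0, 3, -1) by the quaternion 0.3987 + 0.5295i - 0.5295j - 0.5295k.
(0.567, -0.503, 3.07)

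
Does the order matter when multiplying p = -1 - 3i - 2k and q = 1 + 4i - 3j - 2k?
Yes: pq = 7 - 13i - 11j + 9k ≠ 7 - i + 17j - 9k = qp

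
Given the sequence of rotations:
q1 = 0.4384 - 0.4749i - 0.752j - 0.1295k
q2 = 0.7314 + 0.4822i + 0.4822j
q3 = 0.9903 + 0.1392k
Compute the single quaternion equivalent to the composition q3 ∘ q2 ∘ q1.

q2 · q1 = 0.9123 - 0.1984i - 0.2762j - 0.2283k
q3 · q2 · q1 = 0.9352 - 0.158i - 0.3011j - 0.0991k
0.9352 - 0.158i - 0.3011j - 0.0991k


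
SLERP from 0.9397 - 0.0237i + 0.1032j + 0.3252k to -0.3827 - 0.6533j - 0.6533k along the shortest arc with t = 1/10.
0.9112 - 0.0219i + 0.1697j + 0.3747k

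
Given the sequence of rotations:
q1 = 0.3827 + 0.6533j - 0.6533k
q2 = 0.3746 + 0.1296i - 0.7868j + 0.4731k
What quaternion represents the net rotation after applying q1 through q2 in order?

q2 · q1 = 0.9665 + 0.2545i + 0.0283j + 0.021k
0.9665 + 0.2545i + 0.0283j + 0.021k
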